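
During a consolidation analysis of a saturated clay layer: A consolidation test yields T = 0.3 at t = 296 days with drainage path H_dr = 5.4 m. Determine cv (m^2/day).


Using cv = T * H_dr^2 / t
H_dr^2 = 5.4^2 = 29.16
cv = 0.3 * 29.16 / 296
cv = 0.02955 m^2/day


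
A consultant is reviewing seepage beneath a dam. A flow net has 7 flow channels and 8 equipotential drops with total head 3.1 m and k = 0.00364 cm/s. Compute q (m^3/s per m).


Convert k to m/s for unit consistency with H:
k = 0.00364 cm/s = 0.00364 / 100 m/s = 3.64e-05 m/s
Using q = k * H * Nf / Nd
Nf / Nd = 7 / 8 = 0.875
q = 3.64e-05 * 3.1 * 0.875
q = 9.873e-05 m^3/s per m


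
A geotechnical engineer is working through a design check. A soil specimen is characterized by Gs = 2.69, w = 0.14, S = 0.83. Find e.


Using the relation e = Gs * w / S
e = 2.69 * 0.14 / 0.83
e = 0.4537


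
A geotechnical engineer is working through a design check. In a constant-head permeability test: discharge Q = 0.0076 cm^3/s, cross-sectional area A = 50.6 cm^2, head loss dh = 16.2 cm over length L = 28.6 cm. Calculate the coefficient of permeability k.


Compute hydraulic gradient:
i = dh / L = 16.2 / 28.6 = 0.566434
Then apply Darcy's law:
k = Q / (A * i)
k = 0.0076 / (50.6 * 0.566434)
k = 0.0076 / 28.6615
k = 0.000265 cm/s


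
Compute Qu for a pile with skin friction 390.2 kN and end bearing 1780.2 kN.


Using Qu = Qf + Qb
Qu = 390.2 + 1780.2
Qu = 2170.4 kN


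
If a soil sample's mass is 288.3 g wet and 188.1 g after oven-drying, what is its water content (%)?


Using w = (m_wet - m_dry) / m_dry * 100
m_wet - m_dry = 288.3 - 188.1 = 100.2 g
w = 100.2 / 188.1 * 100
w = 53.27 %


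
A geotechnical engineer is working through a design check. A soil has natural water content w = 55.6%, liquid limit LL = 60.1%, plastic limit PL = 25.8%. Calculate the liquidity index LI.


First compute the plasticity index:
PI = LL - PL = 60.1 - 25.8 = 34.3
Then compute the liquidity index:
LI = (w - PL) / PI
LI = (55.6 - 25.8) / 34.3
LI = 0.869


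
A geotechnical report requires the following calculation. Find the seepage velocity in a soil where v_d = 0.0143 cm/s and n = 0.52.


Using v_s = v_d / n
v_s = 0.0143 / 0.52
v_s = 0.0275 cm/s


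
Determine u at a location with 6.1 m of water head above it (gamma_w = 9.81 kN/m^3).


Using u = gamma_w * h_w
u = 9.81 * 6.1
u = 59.84 kPa


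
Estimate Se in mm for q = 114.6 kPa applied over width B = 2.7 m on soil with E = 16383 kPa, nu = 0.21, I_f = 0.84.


Result: 15.165 mm

Derivation:
Using Se = q * B * (1 - nu^2) * I_f / E
1 - nu^2 = 1 - 0.21^2 = 0.9559
Se = 114.6 * 2.7 * 0.9559 * 0.84 / 16383
Se = 0.015165 m
Convert to mm: Se = 0.015165 * 1000 = 15.165 mm


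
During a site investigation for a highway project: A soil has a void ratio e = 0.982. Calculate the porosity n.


Using the relation n = e / (1 + e)
n = 0.982 / (1 + 0.982)
n = 0.982 / 1.982
n = 0.4955


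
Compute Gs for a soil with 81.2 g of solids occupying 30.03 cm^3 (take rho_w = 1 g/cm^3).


Using Gs = m_s / (V_s * rho_w)
Since rho_w = 1 g/cm^3:
Gs = 81.2 / 30.03
Gs = 2.704


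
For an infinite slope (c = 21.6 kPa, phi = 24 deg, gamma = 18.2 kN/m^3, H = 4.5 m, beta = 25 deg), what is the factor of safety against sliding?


Result: 1.643

Derivation:
Using Fs = c / (gamma*H*sin(beta)*cos(beta)) + tan(phi)/tan(beta)
Cohesion contribution = 21.6 / (18.2*4.5*sin(25)*cos(25))
Cohesion contribution = 0.688566
Friction contribution = tan(24)/tan(25) = 0.954796
Fs = 0.688566 + 0.954796
Fs = 1.643


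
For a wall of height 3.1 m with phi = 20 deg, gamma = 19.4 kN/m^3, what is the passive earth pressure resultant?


Result: 190.13 kN/m

Derivation:
Compute passive earth pressure coefficient:
Kp = tan^2(45 + phi/2) = tan^2(55.0) = 2.039607
Compute passive force:
Pp = 0.5 * Kp * gamma * H^2
Pp = 0.5 * 2.039607 * 19.4 * 3.1^2
Pp = 190.13 kN/m


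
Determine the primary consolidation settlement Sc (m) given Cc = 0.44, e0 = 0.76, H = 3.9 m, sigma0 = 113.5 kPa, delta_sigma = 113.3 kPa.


Using Sc = Cc * H / (1 + e0) * log10((sigma0 + delta_sigma) / sigma0)
Stress ratio = (113.5 + 113.3) / 113.5 = 1.99824
log10(1.99824) = 0.300647
Cc * H / (1 + e0) = 0.44 * 3.9 / (1 + 0.76) = 0.975
Sc = 0.975 * 0.300647
Sc = 0.2931 m


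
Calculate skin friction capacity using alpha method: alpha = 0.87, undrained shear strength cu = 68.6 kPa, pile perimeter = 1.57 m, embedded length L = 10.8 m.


Using Qs = alpha * cu * perimeter * L
Qs = 0.87 * 68.6 * 1.57 * 10.8
Qs = 1011.97 kN


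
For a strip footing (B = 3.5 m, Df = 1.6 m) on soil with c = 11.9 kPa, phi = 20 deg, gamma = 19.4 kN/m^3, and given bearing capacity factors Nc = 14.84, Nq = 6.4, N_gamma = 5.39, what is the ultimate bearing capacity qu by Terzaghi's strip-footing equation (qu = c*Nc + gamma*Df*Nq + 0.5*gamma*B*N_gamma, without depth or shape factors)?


Compute qu = c*Nc + gamma*Df*Nq + 0.5*gamma*B*N_gamma
Term 1: 11.9 * 14.84 = 176.596
Term 2: 19.4 * 1.6 * 6.4 = 198.656
Term 3: 0.5 * 19.4 * 3.5 * 5.39 = 182.9905
qu = 176.596 + 198.656 + 182.9905
qu = 558.24 kPa


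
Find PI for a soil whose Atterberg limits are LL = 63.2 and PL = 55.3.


Result: 7.9

Derivation:
Using PI = LL - PL
PI = 63.2 - 55.3
PI = 7.9


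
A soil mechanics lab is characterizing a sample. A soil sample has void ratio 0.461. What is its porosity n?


Result: 0.3155

Derivation:
Using the relation n = e / (1 + e)
n = 0.461 / (1 + 0.461)
n = 0.461 / 1.461
n = 0.3155


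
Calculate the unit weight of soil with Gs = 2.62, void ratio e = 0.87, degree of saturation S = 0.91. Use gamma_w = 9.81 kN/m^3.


Using gamma = gamma_w * (Gs + S*e) / (1 + e)
Numerator: Gs + S*e = 2.62 + 0.91*0.87 = 3.4117
Denominator: 1 + e = 1 + 0.87 = 1.87
gamma = 9.81 * 3.4117 / 1.87
gamma = 17.898 kN/m^3


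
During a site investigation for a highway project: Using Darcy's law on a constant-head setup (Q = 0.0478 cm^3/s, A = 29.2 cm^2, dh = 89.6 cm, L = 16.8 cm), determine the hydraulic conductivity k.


Compute hydraulic gradient:
i = dh / L = 89.6 / 16.8 = 5.33333
Then apply Darcy's law:
k = Q / (A * i)
k = 0.0478 / (29.2 * 5.33333)
k = 0.0478 / 155.733
k = 0.000307 cm/s


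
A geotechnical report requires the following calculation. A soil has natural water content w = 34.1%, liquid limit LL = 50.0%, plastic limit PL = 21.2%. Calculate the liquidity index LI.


First compute the plasticity index:
PI = LL - PL = 50.0 - 21.2 = 28.8
Then compute the liquidity index:
LI = (w - PL) / PI
LI = (34.1 - 21.2) / 28.8
LI = 0.448


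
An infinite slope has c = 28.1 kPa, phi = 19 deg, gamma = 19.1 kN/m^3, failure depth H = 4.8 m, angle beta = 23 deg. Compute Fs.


Using Fs = c / (gamma*H*sin(beta)*cos(beta)) + tan(phi)/tan(beta)
Cohesion contribution = 28.1 / (19.1*4.8*sin(23)*cos(23))
Cohesion contribution = 0.852173
Friction contribution = tan(19)/tan(23) = 0.811185
Fs = 0.852173 + 0.811185
Fs = 1.663


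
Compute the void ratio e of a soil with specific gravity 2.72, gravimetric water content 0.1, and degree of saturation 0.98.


Using the relation e = Gs * w / S
e = 2.72 * 0.1 / 0.98
e = 0.2776


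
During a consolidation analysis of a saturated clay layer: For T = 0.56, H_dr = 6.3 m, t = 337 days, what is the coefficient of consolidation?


Using cv = T * H_dr^2 / t
H_dr^2 = 6.3^2 = 39.69
cv = 0.56 * 39.69 / 337
cv = 0.06595 m^2/day


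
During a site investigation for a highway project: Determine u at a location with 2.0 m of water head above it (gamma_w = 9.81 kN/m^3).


Using u = gamma_w * h_w
u = 9.81 * 2.0
u = 19.62 kPa


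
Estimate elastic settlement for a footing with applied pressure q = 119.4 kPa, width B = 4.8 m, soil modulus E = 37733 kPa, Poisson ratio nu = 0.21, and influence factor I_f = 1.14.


Result: 16.552 mm

Derivation:
Using Se = q * B * (1 - nu^2) * I_f / E
1 - nu^2 = 1 - 0.21^2 = 0.9559
Se = 119.4 * 4.8 * 0.9559 * 1.14 / 37733
Se = 0.016552 m
Convert to mm: Se = 0.016552 * 1000 = 16.552 mm


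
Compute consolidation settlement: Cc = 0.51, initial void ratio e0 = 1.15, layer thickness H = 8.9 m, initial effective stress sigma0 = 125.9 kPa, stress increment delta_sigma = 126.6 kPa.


Using Sc = Cc * H / (1 + e0) * log10((sigma0 + delta_sigma) / sigma0)
Stress ratio = (125.9 + 126.6) / 125.9 = 2.00556
log10(2.00556) = 0.302236
Cc * H / (1 + e0) = 0.51 * 8.9 / (1 + 1.15) = 2.11116
Sc = 2.11116 * 0.302236
Sc = 0.6381 m


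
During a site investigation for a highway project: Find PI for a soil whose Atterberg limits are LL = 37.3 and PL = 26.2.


Using PI = LL - PL
PI = 37.3 - 26.2
PI = 11.1


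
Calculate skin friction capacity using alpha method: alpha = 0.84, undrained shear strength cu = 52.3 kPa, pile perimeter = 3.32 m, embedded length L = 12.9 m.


Using Qs = alpha * cu * perimeter * L
Qs = 0.84 * 52.3 * 3.32 * 12.9
Qs = 1881.52 kN


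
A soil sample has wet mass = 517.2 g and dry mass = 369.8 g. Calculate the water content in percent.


Using w = (m_wet - m_dry) / m_dry * 100
m_wet - m_dry = 517.2 - 369.8 = 147.4 g
w = 147.4 / 369.8 * 100
w = 39.86 %


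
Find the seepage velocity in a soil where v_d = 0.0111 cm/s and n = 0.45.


Using v_s = v_d / n
v_s = 0.0111 / 0.45
v_s = 0.02467 cm/s


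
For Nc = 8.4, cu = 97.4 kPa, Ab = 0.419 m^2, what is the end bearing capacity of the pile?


Using Qb = Nc * cu * Ab
Qb = 8.4 * 97.4 * 0.419
Qb = 342.81 kN


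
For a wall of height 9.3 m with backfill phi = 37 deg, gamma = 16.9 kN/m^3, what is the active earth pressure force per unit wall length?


Compute active earth pressure coefficient:
Ka = tan^2(45 - phi/2) = tan^2(26.5) = 0.248584
Compute active force:
Pa = 0.5 * Ka * gamma * H^2
Pa = 0.5 * 0.248584 * 16.9 * 9.3^2
Pa = 181.67 kN/m


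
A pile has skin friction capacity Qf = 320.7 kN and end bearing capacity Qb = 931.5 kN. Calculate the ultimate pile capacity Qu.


Using Qu = Qf + Qb
Qu = 320.7 + 931.5
Qu = 1252.2 kN


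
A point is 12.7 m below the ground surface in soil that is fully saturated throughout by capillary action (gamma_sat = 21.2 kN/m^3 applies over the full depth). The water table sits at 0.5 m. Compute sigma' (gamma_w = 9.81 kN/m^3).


Total stress = gamma_sat * depth
sigma = 21.2 * 12.7 = 269.24 kPa
Pore water pressure u = gamma_w * (depth - d_wt)
u = 9.81 * (12.7 - 0.5) = 119.682 kPa
Effective stress = sigma - u
sigma' = 269.24 - 119.682 = 149.56 kPa


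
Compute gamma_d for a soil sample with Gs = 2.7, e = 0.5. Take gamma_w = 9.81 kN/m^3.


Using gamma_d = Gs * gamma_w / (1 + e)
gamma_d = 2.7 * 9.81 / (1 + 0.5)
gamma_d = 2.7 * 9.81 / 1.5
gamma_d = 17.658 kN/m^3


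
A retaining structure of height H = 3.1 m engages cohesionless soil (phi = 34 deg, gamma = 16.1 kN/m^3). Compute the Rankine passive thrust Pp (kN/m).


Result: 273.63 kN/m

Derivation:
Compute passive earth pressure coefficient:
Kp = tan^2(45 + phi/2) = tan^2(62.0) = 3.537132
Compute passive force:
Pp = 0.5 * Kp * gamma * H^2
Pp = 0.5 * 3.537132 * 16.1 * 3.1^2
Pp = 273.63 kN/m


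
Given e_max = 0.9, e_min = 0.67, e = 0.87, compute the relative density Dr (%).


Result: 13.04 %

Derivation:
Using Dr = (e_max - e) / (e_max - e_min) * 100
e_max - e = 0.9 - 0.87 = 0.03
e_max - e_min = 0.9 - 0.67 = 0.23
Dr = 0.03 / 0.23 * 100
Dr = 13.04 %


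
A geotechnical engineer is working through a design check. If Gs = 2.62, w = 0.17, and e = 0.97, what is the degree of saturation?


Result: 0.4592

Derivation:
Using S = Gs * w / e
S = 2.62 * 0.17 / 0.97
S = 0.4592


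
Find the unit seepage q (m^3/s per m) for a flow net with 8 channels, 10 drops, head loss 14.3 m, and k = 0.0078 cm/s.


Convert k to m/s for unit consistency with H:
k = 0.0078 cm/s = 0.0078 / 100 m/s = 7.8e-05 m/s
Using q = k * H * Nf / Nd
Nf / Nd = 8 / 10 = 0.8
q = 7.8e-05 * 14.3 * 0.8
q = 0.0008923 m^3/s per m


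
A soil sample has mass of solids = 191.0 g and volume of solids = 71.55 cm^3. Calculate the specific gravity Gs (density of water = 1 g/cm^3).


Result: 2.669

Derivation:
Using Gs = m_s / (V_s * rho_w)
Since rho_w = 1 g/cm^3:
Gs = 191.0 / 71.55
Gs = 2.669


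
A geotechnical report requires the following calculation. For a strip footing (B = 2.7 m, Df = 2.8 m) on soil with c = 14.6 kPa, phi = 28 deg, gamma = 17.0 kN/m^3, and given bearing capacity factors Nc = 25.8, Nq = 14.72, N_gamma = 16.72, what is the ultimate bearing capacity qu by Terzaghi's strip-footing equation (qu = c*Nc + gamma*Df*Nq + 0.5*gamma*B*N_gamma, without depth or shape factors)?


Compute qu = c*Nc + gamma*Df*Nq + 0.5*gamma*B*N_gamma
Term 1: 14.6 * 25.8 = 376.68
Term 2: 17.0 * 2.8 * 14.72 = 700.672
Term 3: 0.5 * 17.0 * 2.7 * 16.72 = 383.724
qu = 376.68 + 700.672 + 383.724
qu = 1461.08 kPa


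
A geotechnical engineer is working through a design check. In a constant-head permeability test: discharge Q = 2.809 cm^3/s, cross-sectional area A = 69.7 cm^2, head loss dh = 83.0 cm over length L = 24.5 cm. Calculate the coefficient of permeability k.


Compute hydraulic gradient:
i = dh / L = 83.0 / 24.5 = 3.38776
Then apply Darcy's law:
k = Q / (A * i)
k = 2.809 / (69.7 * 3.38776)
k = 2.809 / 236.127
k = 0.011896 cm/s


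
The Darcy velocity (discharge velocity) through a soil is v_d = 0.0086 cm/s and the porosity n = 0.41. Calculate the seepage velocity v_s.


Using v_s = v_d / n
v_s = 0.0086 / 0.41
v_s = 0.02098 cm/s


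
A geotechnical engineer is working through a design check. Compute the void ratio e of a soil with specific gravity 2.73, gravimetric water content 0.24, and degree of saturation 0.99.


Using the relation e = Gs * w / S
e = 2.73 * 0.24 / 0.99
e = 0.6618


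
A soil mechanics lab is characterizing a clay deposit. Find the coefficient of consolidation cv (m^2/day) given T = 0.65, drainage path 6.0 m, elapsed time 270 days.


Using cv = T * H_dr^2 / t
H_dr^2 = 6.0^2 = 36.0
cv = 0.65 * 36.0 / 270
cv = 0.08667 m^2/day


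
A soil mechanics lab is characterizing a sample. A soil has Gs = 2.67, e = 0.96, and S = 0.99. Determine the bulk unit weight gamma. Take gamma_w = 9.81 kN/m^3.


Using gamma = gamma_w * (Gs + S*e) / (1 + e)
Numerator: Gs + S*e = 2.67 + 0.99*0.96 = 3.6204
Denominator: 1 + e = 1 + 0.96 = 1.96
gamma = 9.81 * 3.6204 / 1.96
gamma = 18.12 kN/m^3


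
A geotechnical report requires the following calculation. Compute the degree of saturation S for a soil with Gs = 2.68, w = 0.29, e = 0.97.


Using S = Gs * w / e
S = 2.68 * 0.29 / 0.97
S = 0.8012


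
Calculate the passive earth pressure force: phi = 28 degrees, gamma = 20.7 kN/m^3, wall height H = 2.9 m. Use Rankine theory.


Result: 241.1 kN/m

Derivation:
Compute passive earth pressure coefficient:
Kp = tan^2(45 + phi/2) = tan^2(59.0) = 2.769826
Compute passive force:
Pp = 0.5 * Kp * gamma * H^2
Pp = 0.5 * 2.769826 * 20.7 * 2.9^2
Pp = 241.1 kN/m


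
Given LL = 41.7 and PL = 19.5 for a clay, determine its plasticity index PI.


Result: 22.2

Derivation:
Using PI = LL - PL
PI = 41.7 - 19.5
PI = 22.2


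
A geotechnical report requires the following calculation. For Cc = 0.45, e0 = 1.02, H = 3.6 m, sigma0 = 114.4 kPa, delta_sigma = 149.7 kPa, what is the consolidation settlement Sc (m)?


Using Sc = Cc * H / (1 + e0) * log10((sigma0 + delta_sigma) / sigma0)
Stress ratio = (114.4 + 149.7) / 114.4 = 2.30857
log10(2.30857) = 0.363342
Cc * H / (1 + e0) = 0.45 * 3.6 / (1 + 1.02) = 0.80198
Sc = 0.80198 * 0.363342
Sc = 0.2914 m


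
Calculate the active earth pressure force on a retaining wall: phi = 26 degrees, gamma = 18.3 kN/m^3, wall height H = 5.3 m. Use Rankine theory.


Compute active earth pressure coefficient:
Ka = tan^2(45 - phi/2) = tan^2(32.0) = 0.390462
Compute active force:
Pa = 0.5 * Ka * gamma * H^2
Pa = 0.5 * 0.390462 * 18.3 * 5.3^2
Pa = 100.36 kN/m


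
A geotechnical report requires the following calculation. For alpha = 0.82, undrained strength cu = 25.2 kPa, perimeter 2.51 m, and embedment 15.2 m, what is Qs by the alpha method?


Using Qs = alpha * cu * perimeter * L
Qs = 0.82 * 25.2 * 2.51 * 15.2
Qs = 788.37 kN


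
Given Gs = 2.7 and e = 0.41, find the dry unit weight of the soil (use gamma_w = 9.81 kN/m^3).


Result: 18.785 kN/m^3

Derivation:
Using gamma_d = Gs * gamma_w / (1 + e)
gamma_d = 2.7 * 9.81 / (1 + 0.41)
gamma_d = 2.7 * 9.81 / 1.41
gamma_d = 18.785 kN/m^3


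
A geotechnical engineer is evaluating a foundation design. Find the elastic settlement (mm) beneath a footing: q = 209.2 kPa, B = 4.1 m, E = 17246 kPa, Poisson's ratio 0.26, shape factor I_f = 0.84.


Result: 38.953 mm

Derivation:
Using Se = q * B * (1 - nu^2) * I_f / E
1 - nu^2 = 1 - 0.26^2 = 0.9324
Se = 209.2 * 4.1 * 0.9324 * 0.84 / 17246
Se = 0.038953 m
Convert to mm: Se = 0.038953 * 1000 = 38.953 mm


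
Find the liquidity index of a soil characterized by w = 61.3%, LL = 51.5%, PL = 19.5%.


Result: 1.306

Derivation:
First compute the plasticity index:
PI = LL - PL = 51.5 - 19.5 = 32.0
Then compute the liquidity index:
LI = (w - PL) / PI
LI = (61.3 - 19.5) / 32.0
LI = 1.306


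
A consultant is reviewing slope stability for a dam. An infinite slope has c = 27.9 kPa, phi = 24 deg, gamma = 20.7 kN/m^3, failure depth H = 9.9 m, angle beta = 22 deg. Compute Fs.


Using Fs = c / (gamma*H*sin(beta)*cos(beta)) + tan(phi)/tan(beta)
Cohesion contribution = 27.9 / (20.7*9.9*sin(22)*cos(22))
Cohesion contribution = 0.391974
Friction contribution = tan(24)/tan(22) = 1.10198
Fs = 0.391974 + 1.10198
Fs = 1.494


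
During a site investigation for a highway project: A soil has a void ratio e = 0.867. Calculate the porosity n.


Using the relation n = e / (1 + e)
n = 0.867 / (1 + 0.867)
n = 0.867 / 1.867
n = 0.4644


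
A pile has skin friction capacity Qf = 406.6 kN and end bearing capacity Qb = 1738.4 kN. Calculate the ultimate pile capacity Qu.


Using Qu = Qf + Qb
Qu = 406.6 + 1738.4
Qu = 2145.0 kN


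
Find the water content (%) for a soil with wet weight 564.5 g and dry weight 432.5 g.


Using w = (m_wet - m_dry) / m_dry * 100
m_wet - m_dry = 564.5 - 432.5 = 132.0 g
w = 132.0 / 432.5 * 100
w = 30.52 %


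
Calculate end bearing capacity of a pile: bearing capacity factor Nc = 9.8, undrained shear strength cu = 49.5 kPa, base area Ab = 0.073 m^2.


Result: 35.41 kN

Derivation:
Using Qb = Nc * cu * Ab
Qb = 9.8 * 49.5 * 0.073
Qb = 35.41 kN


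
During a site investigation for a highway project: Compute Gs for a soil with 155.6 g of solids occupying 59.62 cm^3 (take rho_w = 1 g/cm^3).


Result: 2.61

Derivation:
Using Gs = m_s / (V_s * rho_w)
Since rho_w = 1 g/cm^3:
Gs = 155.6 / 59.62
Gs = 2.61


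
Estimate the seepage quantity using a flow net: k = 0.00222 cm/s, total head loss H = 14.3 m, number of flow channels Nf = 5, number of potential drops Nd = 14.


Convert k to m/s for unit consistency with H:
k = 0.00222 cm/s = 0.00222 / 100 m/s = 2.22e-05 m/s
Using q = k * H * Nf / Nd
Nf / Nd = 5 / 14 = 0.3571
q = 2.22e-05 * 14.3 * 0.3571
q = 0.0001134 m^3/s per m


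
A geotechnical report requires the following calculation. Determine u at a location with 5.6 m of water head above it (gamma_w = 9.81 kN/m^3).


Using u = gamma_w * h_w
u = 9.81 * 5.6
u = 54.94 kPa


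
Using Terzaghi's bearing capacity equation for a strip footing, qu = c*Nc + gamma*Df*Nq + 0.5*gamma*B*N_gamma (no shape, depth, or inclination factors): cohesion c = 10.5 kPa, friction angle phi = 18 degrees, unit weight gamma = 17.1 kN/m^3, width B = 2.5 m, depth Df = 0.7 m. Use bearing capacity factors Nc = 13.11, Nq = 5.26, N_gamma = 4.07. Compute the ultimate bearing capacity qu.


Compute qu = c*Nc + gamma*Df*Nq + 0.5*gamma*B*N_gamma
Term 1: 10.5 * 13.11 = 137.655
Term 2: 17.1 * 0.7 * 5.26 = 62.9622
Term 3: 0.5 * 17.1 * 2.5 * 4.07 = 86.99625
qu = 137.655 + 62.9622 + 86.99625
qu = 287.61 kPa


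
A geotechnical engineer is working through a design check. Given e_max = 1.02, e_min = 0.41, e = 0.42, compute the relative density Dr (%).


Using Dr = (e_max - e) / (e_max - e_min) * 100
e_max - e = 1.02 - 0.42 = 0.6
e_max - e_min = 1.02 - 0.41 = 0.61
Dr = 0.6 / 0.61 * 100
Dr = 98.36 %


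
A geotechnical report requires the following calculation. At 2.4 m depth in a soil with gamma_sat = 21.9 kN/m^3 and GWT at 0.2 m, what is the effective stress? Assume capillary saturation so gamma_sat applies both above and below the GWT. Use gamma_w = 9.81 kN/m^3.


Total stress = gamma_sat * depth
sigma = 21.9 * 2.4 = 52.56 kPa
Pore water pressure u = gamma_w * (depth - d_wt)
u = 9.81 * (2.4 - 0.2) = 21.582 kPa
Effective stress = sigma - u
sigma' = 52.56 - 21.582 = 30.98 kPa


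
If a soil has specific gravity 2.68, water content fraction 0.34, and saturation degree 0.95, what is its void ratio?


Using the relation e = Gs * w / S
e = 2.68 * 0.34 / 0.95
e = 0.9592


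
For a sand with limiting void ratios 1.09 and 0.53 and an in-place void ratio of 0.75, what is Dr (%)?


Using Dr = (e_max - e) / (e_max - e_min) * 100
e_max - e = 1.09 - 0.75 = 0.34
e_max - e_min = 1.09 - 0.53 = 0.56
Dr = 0.34 / 0.56 * 100
Dr = 60.71 %


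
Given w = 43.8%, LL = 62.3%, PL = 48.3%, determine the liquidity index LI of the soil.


First compute the plasticity index:
PI = LL - PL = 62.3 - 48.3 = 14.0
Then compute the liquidity index:
LI = (w - PL) / PI
LI = (43.8 - 48.3) / 14.0
LI = -0.321


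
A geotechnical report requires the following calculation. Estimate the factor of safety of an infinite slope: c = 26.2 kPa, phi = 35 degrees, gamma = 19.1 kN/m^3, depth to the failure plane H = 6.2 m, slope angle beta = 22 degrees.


Using Fs = c / (gamma*H*sin(beta)*cos(beta)) + tan(phi)/tan(beta)
Cohesion contribution = 26.2 / (19.1*6.2*sin(22)*cos(22))
Cohesion contribution = 0.636993
Friction contribution = tan(35)/tan(22) = 1.73307
Fs = 0.636993 + 1.73307
Fs = 2.37


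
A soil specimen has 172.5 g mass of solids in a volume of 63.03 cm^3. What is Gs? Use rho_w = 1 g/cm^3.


Using Gs = m_s / (V_s * rho_w)
Since rho_w = 1 g/cm^3:
Gs = 172.5 / 63.03
Gs = 2.737


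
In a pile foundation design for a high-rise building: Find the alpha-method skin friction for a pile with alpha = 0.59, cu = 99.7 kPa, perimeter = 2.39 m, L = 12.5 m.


Using Qs = alpha * cu * perimeter * L
Qs = 0.59 * 99.7 * 2.39 * 12.5
Qs = 1757.34 kN


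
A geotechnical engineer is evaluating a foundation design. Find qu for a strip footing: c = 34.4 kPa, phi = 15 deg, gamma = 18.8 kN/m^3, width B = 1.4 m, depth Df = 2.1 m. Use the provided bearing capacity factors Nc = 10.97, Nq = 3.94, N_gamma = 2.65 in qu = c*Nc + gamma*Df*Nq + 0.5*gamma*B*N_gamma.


Compute qu = c*Nc + gamma*Df*Nq + 0.5*gamma*B*N_gamma
Term 1: 34.4 * 10.97 = 377.368
Term 2: 18.8 * 2.1 * 3.94 = 155.5512
Term 3: 0.5 * 18.8 * 1.4 * 2.65 = 34.874
qu = 377.368 + 155.5512 + 34.874
qu = 567.79 kPa


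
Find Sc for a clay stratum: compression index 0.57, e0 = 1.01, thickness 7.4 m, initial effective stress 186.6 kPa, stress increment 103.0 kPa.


Using Sc = Cc * H / (1 + e0) * log10((sigma0 + delta_sigma) / sigma0)
Stress ratio = (186.6 + 103.0) / 186.6 = 1.55198
log10(1.55198) = 0.190887
Cc * H / (1 + e0) = 0.57 * 7.4 / (1 + 1.01) = 2.09851
Sc = 2.09851 * 0.190887
Sc = 0.4006 m


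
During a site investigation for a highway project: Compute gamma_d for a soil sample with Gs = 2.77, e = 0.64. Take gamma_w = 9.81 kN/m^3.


Result: 16.569 kN/m^3

Derivation:
Using gamma_d = Gs * gamma_w / (1 + e)
gamma_d = 2.77 * 9.81 / (1 + 0.64)
gamma_d = 2.77 * 9.81 / 1.64
gamma_d = 16.569 kN/m^3


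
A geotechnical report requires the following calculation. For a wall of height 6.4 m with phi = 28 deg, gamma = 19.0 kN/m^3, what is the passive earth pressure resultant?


Compute passive earth pressure coefficient:
Kp = tan^2(45 + phi/2) = tan^2(59.0) = 2.769826
Compute passive force:
Pp = 0.5 * Kp * gamma * H^2
Pp = 0.5 * 2.769826 * 19.0 * 6.4^2
Pp = 1077.79 kN/m


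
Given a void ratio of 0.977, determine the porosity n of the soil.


Using the relation n = e / (1 + e)
n = 0.977 / (1 + 0.977)
n = 0.977 / 1.977
n = 0.4942


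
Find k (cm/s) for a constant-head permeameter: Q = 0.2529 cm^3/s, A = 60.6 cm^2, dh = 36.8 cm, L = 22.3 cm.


Compute hydraulic gradient:
i = dh / L = 36.8 / 22.3 = 1.65022
Then apply Darcy's law:
k = Q / (A * i)
k = 0.2529 / (60.6 * 1.65022)
k = 0.2529 / 100.004
k = 0.002529 cm/s


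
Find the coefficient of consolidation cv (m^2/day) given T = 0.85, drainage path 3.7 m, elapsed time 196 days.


Using cv = T * H_dr^2 / t
H_dr^2 = 3.7^2 = 13.69
cv = 0.85 * 13.69 / 196
cv = 0.05937 m^2/day


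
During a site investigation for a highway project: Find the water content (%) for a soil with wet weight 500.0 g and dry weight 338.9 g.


Result: 47.54 %

Derivation:
Using w = (m_wet - m_dry) / m_dry * 100
m_wet - m_dry = 500.0 - 338.9 = 161.1 g
w = 161.1 / 338.9 * 100
w = 47.54 %


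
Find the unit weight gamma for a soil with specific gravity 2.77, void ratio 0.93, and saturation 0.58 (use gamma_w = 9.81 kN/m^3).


Using gamma = gamma_w * (Gs + S*e) / (1 + e)
Numerator: Gs + S*e = 2.77 + 0.58*0.93 = 3.3094
Denominator: 1 + e = 1 + 0.93 = 1.93
gamma = 9.81 * 3.3094 / 1.93
gamma = 16.821 kN/m^3


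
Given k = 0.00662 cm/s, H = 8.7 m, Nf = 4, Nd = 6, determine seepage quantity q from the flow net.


Convert k to m/s for unit consistency with H:
k = 0.00662 cm/s = 0.00662 / 100 m/s = 6.62e-05 m/s
Using q = k * H * Nf / Nd
Nf / Nd = 4 / 6 = 0.6667
q = 6.62e-05 * 8.7 * 0.6667
q = 0.000384 m^3/s per m


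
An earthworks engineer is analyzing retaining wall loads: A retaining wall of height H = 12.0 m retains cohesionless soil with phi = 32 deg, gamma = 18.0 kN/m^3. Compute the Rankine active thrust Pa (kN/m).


Compute active earth pressure coefficient:
Ka = tan^2(45 - phi/2) = tan^2(29.0) = 0.307259
Compute active force:
Pa = 0.5 * Ka * gamma * H^2
Pa = 0.5 * 0.307259 * 18.0 * 12.0^2
Pa = 398.21 kN/m


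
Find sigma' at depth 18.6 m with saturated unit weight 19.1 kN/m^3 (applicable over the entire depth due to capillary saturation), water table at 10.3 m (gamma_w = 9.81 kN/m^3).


Total stress = gamma_sat * depth
sigma = 19.1 * 18.6 = 355.26 kPa
Pore water pressure u = gamma_w * (depth - d_wt)
u = 9.81 * (18.6 - 10.3) = 81.423 kPa
Effective stress = sigma - u
sigma' = 355.26 - 81.423 = 273.84 kPa


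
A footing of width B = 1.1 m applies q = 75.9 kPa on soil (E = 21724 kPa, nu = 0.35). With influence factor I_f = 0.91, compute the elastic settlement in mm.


Using Se = q * B * (1 - nu^2) * I_f / E
1 - nu^2 = 1 - 0.35^2 = 0.8775
Se = 75.9 * 1.1 * 0.8775 * 0.91 / 21724
Se = 0.003069 m
Convert to mm: Se = 0.003069 * 1000 = 3.069 mm


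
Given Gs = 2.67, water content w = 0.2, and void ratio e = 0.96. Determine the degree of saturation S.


Using S = Gs * w / e
S = 2.67 * 0.2 / 0.96
S = 0.5563


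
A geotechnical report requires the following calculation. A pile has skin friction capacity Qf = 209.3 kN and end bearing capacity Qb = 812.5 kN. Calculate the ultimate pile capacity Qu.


Using Qu = Qf + Qb
Qu = 209.3 + 812.5
Qu = 1021.8 kN


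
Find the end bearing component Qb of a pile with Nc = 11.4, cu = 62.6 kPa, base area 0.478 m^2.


Result: 341.12 kN

Derivation:
Using Qb = Nc * cu * Ab
Qb = 11.4 * 62.6 * 0.478
Qb = 341.12 kN


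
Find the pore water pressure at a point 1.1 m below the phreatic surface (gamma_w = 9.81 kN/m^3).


Using u = gamma_w * h_w
u = 9.81 * 1.1
u = 10.79 kPa


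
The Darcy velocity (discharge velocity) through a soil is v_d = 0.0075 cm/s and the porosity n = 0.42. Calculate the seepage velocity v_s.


Result: 0.01786 cm/s

Derivation:
Using v_s = v_d / n
v_s = 0.0075 / 0.42
v_s = 0.01786 cm/s


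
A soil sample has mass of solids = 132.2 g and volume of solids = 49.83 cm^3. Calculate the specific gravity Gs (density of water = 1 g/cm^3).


Using Gs = m_s / (V_s * rho_w)
Since rho_w = 1 g/cm^3:
Gs = 132.2 / 49.83
Gs = 2.653


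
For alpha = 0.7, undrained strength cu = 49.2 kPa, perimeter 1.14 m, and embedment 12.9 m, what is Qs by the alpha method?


Using Qs = alpha * cu * perimeter * L
Qs = 0.7 * 49.2 * 1.14 * 12.9
Qs = 506.47 kN


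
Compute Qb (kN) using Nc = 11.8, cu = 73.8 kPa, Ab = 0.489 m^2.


Using Qb = Nc * cu * Ab
Qb = 11.8 * 73.8 * 0.489
Qb = 425.84 kN


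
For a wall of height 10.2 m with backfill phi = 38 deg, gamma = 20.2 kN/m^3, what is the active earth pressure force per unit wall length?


Compute active earth pressure coefficient:
Ka = tan^2(45 - phi/2) = tan^2(26.0) = 0.237883
Compute active force:
Pa = 0.5 * Ka * gamma * H^2
Pa = 0.5 * 0.237883 * 20.2 * 10.2^2
Pa = 249.97 kN/m


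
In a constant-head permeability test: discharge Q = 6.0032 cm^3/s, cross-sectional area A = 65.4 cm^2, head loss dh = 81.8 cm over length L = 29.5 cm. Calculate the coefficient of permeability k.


Compute hydraulic gradient:
i = dh / L = 81.8 / 29.5 = 2.77288
Then apply Darcy's law:
k = Q / (A * i)
k = 6.0032 / (65.4 * 2.77288)
k = 6.0032 / 181.346
k = 0.033103 cm/s


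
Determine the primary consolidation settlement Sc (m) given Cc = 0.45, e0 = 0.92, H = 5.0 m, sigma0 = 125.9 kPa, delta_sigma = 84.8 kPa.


Using Sc = Cc * H / (1 + e0) * log10((sigma0 + delta_sigma) / sigma0)
Stress ratio = (125.9 + 84.8) / 125.9 = 1.67355
log10(1.67355) = 0.223639
Cc * H / (1 + e0) = 0.45 * 5.0 / (1 + 0.92) = 1.17188
Sc = 1.17188 * 0.223639
Sc = 0.2621 m


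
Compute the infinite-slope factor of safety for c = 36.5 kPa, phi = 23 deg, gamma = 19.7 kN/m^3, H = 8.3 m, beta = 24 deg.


Using Fs = c / (gamma*H*sin(beta)*cos(beta)) + tan(phi)/tan(beta)
Cohesion contribution = 36.5 / (19.7*8.3*sin(24)*cos(24))
Cohesion contribution = 0.600766
Friction contribution = tan(23)/tan(24) = 0.953386
Fs = 0.600766 + 0.953386
Fs = 1.554


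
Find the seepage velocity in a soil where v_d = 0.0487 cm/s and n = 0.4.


Using v_s = v_d / n
v_s = 0.0487 / 0.4
v_s = 0.12175 cm/s


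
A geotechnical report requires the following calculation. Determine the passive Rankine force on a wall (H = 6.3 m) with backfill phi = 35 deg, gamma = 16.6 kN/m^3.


Compute passive earth pressure coefficient:
Kp = tan^2(45 + phi/2) = tan^2(62.5) = 3.690172
Compute passive force:
Pp = 0.5 * Kp * gamma * H^2
Pp = 0.5 * 3.690172 * 16.6 * 6.3^2
Pp = 1215.64 kN/m


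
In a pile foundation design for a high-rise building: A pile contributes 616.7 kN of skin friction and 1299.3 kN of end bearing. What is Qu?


Using Qu = Qf + Qb
Qu = 616.7 + 1299.3
Qu = 1916.0 kN


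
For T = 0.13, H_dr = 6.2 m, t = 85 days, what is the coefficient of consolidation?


Result: 0.05879 m^2/day

Derivation:
Using cv = T * H_dr^2 / t
H_dr^2 = 6.2^2 = 38.44
cv = 0.13 * 38.44 / 85
cv = 0.05879 m^2/day


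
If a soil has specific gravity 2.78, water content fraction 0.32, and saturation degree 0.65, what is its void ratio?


Result: 1.3686

Derivation:
Using the relation e = Gs * w / S
e = 2.78 * 0.32 / 0.65
e = 1.3686


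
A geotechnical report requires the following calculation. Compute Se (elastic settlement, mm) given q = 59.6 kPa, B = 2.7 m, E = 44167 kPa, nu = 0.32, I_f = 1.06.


Result: 3.467 mm

Derivation:
Using Se = q * B * (1 - nu^2) * I_f / E
1 - nu^2 = 1 - 0.32^2 = 0.8976
Se = 59.6 * 2.7 * 0.8976 * 1.06 / 44167
Se = 0.003467 m
Convert to mm: Se = 0.003467 * 1000 = 3.467 mm


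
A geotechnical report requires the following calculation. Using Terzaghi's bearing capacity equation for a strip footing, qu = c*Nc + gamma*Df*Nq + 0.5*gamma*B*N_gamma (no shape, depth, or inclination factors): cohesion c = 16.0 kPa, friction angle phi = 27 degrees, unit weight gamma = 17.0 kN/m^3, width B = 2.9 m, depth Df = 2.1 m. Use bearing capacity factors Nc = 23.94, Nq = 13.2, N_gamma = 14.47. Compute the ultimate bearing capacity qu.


Result: 1210.97 kPa

Derivation:
Compute qu = c*Nc + gamma*Df*Nq + 0.5*gamma*B*N_gamma
Term 1: 16.0 * 23.94 = 383.04
Term 2: 17.0 * 2.1 * 13.2 = 471.24
Term 3: 0.5 * 17.0 * 2.9 * 14.47 = 356.6855
qu = 383.04 + 471.24 + 356.6855
qu = 1210.97 kPa


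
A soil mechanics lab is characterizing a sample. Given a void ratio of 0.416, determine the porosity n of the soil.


Using the relation n = e / (1 + e)
n = 0.416 / (1 + 0.416)
n = 0.416 / 1.416
n = 0.2938


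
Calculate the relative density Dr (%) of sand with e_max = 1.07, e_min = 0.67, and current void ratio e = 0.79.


Result: 70.0 %

Derivation:
Using Dr = (e_max - e) / (e_max - e_min) * 100
e_max - e = 1.07 - 0.79 = 0.28
e_max - e_min = 1.07 - 0.67 = 0.4
Dr = 0.28 / 0.4 * 100
Dr = 70.0 %


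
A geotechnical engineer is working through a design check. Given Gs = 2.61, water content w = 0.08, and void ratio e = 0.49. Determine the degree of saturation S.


Using S = Gs * w / e
S = 2.61 * 0.08 / 0.49
S = 0.4261


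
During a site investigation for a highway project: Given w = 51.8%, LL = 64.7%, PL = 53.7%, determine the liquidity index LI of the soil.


First compute the plasticity index:
PI = LL - PL = 64.7 - 53.7 = 11.0
Then compute the liquidity index:
LI = (w - PL) / PI
LI = (51.8 - 53.7) / 11.0
LI = -0.173


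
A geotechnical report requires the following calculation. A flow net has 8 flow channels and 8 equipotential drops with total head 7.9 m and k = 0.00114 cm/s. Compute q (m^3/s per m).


Convert k to m/s for unit consistency with H:
k = 0.00114 cm/s = 0.00114 / 100 m/s = 1.14e-05 m/s
Using q = k * H * Nf / Nd
Nf / Nd = 8 / 8 = 1.0
q = 1.14e-05 * 7.9 * 1.0
q = 9.006e-05 m^3/s per m


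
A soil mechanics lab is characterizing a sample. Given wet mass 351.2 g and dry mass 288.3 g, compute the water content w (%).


Using w = (m_wet - m_dry) / m_dry * 100
m_wet - m_dry = 351.2 - 288.3 = 62.9 g
w = 62.9 / 288.3 * 100
w = 21.82 %


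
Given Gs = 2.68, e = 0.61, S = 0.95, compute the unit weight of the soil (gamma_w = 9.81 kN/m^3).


Using gamma = gamma_w * (Gs + S*e) / (1 + e)
Numerator: Gs + S*e = 2.68 + 0.95*0.61 = 3.2595
Denominator: 1 + e = 1 + 0.61 = 1.61
gamma = 9.81 * 3.2595 / 1.61
gamma = 19.861 kN/m^3


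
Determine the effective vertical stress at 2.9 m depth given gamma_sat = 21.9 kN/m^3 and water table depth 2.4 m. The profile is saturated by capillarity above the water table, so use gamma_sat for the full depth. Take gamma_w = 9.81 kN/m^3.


Result: 58.61 kPa

Derivation:
Total stress = gamma_sat * depth
sigma = 21.9 * 2.9 = 63.51 kPa
Pore water pressure u = gamma_w * (depth - d_wt)
u = 9.81 * (2.9 - 2.4) = 4.905 kPa
Effective stress = sigma - u
sigma' = 63.51 - 4.905 = 58.61 kPa


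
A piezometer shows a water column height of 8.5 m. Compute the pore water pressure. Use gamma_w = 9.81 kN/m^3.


Using u = gamma_w * h_w
u = 9.81 * 8.5
u = 83.39 kPa


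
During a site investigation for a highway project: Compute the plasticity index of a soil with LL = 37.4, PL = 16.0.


Using PI = LL - PL
PI = 37.4 - 16.0
PI = 21.4


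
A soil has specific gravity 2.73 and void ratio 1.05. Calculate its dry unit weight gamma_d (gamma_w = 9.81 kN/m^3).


Using gamma_d = Gs * gamma_w / (1 + e)
gamma_d = 2.73 * 9.81 / (1 + 1.05)
gamma_d = 2.73 * 9.81 / 2.05
gamma_d = 13.064 kN/m^3


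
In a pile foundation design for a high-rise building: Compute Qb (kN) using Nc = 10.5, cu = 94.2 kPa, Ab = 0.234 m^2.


Using Qb = Nc * cu * Ab
Qb = 10.5 * 94.2 * 0.234
Qb = 231.45 kN


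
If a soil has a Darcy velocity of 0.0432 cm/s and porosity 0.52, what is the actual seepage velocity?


Using v_s = v_d / n
v_s = 0.0432 / 0.52
v_s = 0.08308 cm/s


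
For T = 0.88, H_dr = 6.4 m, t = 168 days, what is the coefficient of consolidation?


Using cv = T * H_dr^2 / t
H_dr^2 = 6.4^2 = 40.96
cv = 0.88 * 40.96 / 168
cv = 0.21455 m^2/day


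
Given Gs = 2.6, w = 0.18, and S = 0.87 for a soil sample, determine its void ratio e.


Using the relation e = Gs * w / S
e = 2.6 * 0.18 / 0.87
e = 0.5379


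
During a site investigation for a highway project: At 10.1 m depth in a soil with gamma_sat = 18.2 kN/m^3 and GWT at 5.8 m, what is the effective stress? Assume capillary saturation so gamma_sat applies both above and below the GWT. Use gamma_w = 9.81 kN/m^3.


Result: 141.64 kPa

Derivation:
Total stress = gamma_sat * depth
sigma = 18.2 * 10.1 = 183.82 kPa
Pore water pressure u = gamma_w * (depth - d_wt)
u = 9.81 * (10.1 - 5.8) = 42.183 kPa
Effective stress = sigma - u
sigma' = 183.82 - 42.183 = 141.64 kPa


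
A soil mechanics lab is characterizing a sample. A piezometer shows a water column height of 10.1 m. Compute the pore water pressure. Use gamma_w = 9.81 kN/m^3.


Result: 99.08 kPa

Derivation:
Using u = gamma_w * h_w
u = 9.81 * 10.1
u = 99.08 kPa


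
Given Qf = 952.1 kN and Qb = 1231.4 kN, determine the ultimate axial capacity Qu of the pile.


Using Qu = Qf + Qb
Qu = 952.1 + 1231.4
Qu = 2183.5 kN


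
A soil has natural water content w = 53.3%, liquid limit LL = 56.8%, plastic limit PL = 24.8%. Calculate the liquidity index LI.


First compute the plasticity index:
PI = LL - PL = 56.8 - 24.8 = 32.0
Then compute the liquidity index:
LI = (w - PL) / PI
LI = (53.3 - 24.8) / 32.0
LI = 0.891


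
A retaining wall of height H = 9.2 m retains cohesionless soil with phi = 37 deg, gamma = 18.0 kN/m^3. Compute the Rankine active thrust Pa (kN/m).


Compute active earth pressure coefficient:
Ka = tan^2(45 - phi/2) = tan^2(26.5) = 0.248584
Compute active force:
Pa = 0.5 * Ka * gamma * H^2
Pa = 0.5 * 0.248584 * 18.0 * 9.2^2
Pa = 189.36 kN/m


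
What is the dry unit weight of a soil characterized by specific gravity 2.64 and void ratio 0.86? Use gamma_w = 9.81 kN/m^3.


Result: 13.924 kN/m^3

Derivation:
Using gamma_d = Gs * gamma_w / (1 + e)
gamma_d = 2.64 * 9.81 / (1 + 0.86)
gamma_d = 2.64 * 9.81 / 1.86
gamma_d = 13.924 kN/m^3


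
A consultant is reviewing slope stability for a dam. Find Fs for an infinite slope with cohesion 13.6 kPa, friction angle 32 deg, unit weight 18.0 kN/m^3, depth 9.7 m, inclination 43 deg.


Using Fs = c / (gamma*H*sin(beta)*cos(beta)) + tan(phi)/tan(beta)
Cohesion contribution = 13.6 / (18.0*9.7*sin(43)*cos(43))
Cohesion contribution = 0.156165
Friction contribution = tan(32)/tan(43) = 0.67009
Fs = 0.156165 + 0.67009
Fs = 0.826


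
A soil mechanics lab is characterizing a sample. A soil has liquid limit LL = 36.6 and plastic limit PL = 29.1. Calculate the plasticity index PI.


Using PI = LL - PL
PI = 36.6 - 29.1
PI = 7.5


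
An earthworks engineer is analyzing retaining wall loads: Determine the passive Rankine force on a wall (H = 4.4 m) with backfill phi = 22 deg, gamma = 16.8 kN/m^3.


Compute passive earth pressure coefficient:
Kp = tan^2(45 + phi/2) = tan^2(56.0) = 2.197987
Compute passive force:
Pp = 0.5 * Kp * gamma * H^2
Pp = 0.5 * 2.197987 * 16.8 * 4.4^2
Pp = 357.45 kN/m


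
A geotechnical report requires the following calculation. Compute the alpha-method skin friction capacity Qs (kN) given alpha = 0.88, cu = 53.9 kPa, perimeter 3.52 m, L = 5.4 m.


Using Qs = alpha * cu * perimeter * L
Qs = 0.88 * 53.9 * 3.52 * 5.4
Qs = 901.59 kN


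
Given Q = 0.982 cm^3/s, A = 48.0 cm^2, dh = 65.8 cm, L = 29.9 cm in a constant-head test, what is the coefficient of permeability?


Compute hydraulic gradient:
i = dh / L = 65.8 / 29.9 = 2.20067
Then apply Darcy's law:
k = Q / (A * i)
k = 0.982 / (48.0 * 2.20067)
k = 0.982 / 105.632
k = 0.009296 cm/s


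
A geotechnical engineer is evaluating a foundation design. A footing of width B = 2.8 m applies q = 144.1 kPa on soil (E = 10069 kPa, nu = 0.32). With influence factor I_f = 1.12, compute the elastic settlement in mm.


Result: 40.284 mm

Derivation:
Using Se = q * B * (1 - nu^2) * I_f / E
1 - nu^2 = 1 - 0.32^2 = 0.8976
Se = 144.1 * 2.8 * 0.8976 * 1.12 / 10069
Se = 0.040284 m
Convert to mm: Se = 0.040284 * 1000 = 40.284 mm


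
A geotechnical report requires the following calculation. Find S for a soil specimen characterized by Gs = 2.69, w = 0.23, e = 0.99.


Using S = Gs * w / e
S = 2.69 * 0.23 / 0.99
S = 0.6249
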